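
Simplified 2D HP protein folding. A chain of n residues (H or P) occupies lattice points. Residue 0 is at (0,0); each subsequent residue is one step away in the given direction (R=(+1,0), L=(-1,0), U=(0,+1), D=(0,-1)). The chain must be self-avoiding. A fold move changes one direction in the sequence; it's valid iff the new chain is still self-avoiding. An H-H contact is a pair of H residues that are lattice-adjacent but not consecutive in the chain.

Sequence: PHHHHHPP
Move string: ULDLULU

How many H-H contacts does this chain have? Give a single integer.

Positions: [(0, 0), (0, 1), (-1, 1), (-1, 0), (-2, 0), (-2, 1), (-3, 1), (-3, 2)]
H-H contact: residue 2 @(-1,1) - residue 5 @(-2, 1)

Answer: 1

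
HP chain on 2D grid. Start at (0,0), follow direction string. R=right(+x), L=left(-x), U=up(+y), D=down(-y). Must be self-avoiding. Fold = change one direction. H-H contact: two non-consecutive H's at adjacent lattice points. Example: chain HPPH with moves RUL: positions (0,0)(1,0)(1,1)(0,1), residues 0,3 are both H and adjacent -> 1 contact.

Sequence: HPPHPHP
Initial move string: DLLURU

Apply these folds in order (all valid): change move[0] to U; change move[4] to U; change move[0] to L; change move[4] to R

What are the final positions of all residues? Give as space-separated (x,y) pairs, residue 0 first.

Answer: (0,0) (-1,0) (-2,0) (-3,0) (-3,1) (-2,1) (-2,2)

Derivation:
Initial moves: DLLURU
Fold: move[0]->U => ULLURU (positions: [(0, 0), (0, 1), (-1, 1), (-2, 1), (-2, 2), (-1, 2), (-1, 3)])
Fold: move[4]->U => ULLUUU (positions: [(0, 0), (0, 1), (-1, 1), (-2, 1), (-2, 2), (-2, 3), (-2, 4)])
Fold: move[0]->L => LLLUUU (positions: [(0, 0), (-1, 0), (-2, 0), (-3, 0), (-3, 1), (-3, 2), (-3, 3)])
Fold: move[4]->R => LLLURU (positions: [(0, 0), (-1, 0), (-2, 0), (-3, 0), (-3, 1), (-2, 1), (-2, 2)])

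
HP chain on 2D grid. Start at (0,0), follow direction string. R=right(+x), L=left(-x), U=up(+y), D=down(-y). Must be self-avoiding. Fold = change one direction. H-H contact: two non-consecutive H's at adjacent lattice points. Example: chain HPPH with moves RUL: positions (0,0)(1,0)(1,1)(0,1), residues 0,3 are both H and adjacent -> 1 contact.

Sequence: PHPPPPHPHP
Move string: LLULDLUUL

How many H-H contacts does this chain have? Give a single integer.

Answer: 0

Derivation:
Positions: [(0, 0), (-1, 0), (-2, 0), (-2, 1), (-3, 1), (-3, 0), (-4, 0), (-4, 1), (-4, 2), (-5, 2)]
No H-H contacts found.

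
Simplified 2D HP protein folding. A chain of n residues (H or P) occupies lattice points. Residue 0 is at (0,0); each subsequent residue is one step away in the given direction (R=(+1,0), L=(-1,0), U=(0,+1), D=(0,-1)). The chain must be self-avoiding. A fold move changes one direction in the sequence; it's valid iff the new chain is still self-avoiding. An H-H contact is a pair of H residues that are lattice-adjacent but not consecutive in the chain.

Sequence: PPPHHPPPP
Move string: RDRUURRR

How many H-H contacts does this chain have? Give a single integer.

Positions: [(0, 0), (1, 0), (1, -1), (2, -1), (2, 0), (2, 1), (3, 1), (4, 1), (5, 1)]
No H-H contacts found.

Answer: 0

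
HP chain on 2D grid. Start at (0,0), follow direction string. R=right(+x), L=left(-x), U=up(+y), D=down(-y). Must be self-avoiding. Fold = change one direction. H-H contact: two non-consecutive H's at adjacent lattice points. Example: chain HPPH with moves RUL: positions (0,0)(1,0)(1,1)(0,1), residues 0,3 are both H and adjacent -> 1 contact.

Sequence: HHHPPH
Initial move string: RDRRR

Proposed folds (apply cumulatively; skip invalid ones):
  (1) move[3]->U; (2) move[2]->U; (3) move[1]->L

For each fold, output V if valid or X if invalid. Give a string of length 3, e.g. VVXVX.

Initial: RDRRR -> [(0, 0), (1, 0), (1, -1), (2, -1), (3, -1), (4, -1)]
Fold 1: move[3]->U => RDRUR VALID
Fold 2: move[2]->U => RDUUR INVALID (collision), skipped
Fold 3: move[1]->L => RLRUR INVALID (collision), skipped

Answer: VXX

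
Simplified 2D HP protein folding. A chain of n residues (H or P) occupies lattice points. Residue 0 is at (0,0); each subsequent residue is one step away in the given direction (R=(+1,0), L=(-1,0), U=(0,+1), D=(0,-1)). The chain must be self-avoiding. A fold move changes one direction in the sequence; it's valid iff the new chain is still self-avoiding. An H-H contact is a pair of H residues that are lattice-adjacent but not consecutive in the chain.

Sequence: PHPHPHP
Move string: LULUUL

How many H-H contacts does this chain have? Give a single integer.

Positions: [(0, 0), (-1, 0), (-1, 1), (-2, 1), (-2, 2), (-2, 3), (-3, 3)]
No H-H contacts found.

Answer: 0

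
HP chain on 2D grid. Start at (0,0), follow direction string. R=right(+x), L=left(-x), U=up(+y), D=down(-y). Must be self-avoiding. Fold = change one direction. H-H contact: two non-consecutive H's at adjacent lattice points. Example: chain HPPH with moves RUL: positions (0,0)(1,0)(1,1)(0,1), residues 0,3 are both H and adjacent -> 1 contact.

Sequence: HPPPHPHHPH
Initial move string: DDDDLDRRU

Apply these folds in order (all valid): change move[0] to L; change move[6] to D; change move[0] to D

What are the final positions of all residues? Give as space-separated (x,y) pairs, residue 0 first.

Answer: (0,0) (0,-1) (0,-2) (0,-3) (0,-4) (-1,-4) (-1,-5) (-1,-6) (0,-6) (0,-5)

Derivation:
Initial moves: DDDDLDRRU
Fold: move[0]->L => LDDDLDRRU (positions: [(0, 0), (-1, 0), (-1, -1), (-1, -2), (-1, -3), (-2, -3), (-2, -4), (-1, -4), (0, -4), (0, -3)])
Fold: move[6]->D => LDDDLDDRU (positions: [(0, 0), (-1, 0), (-1, -1), (-1, -2), (-1, -3), (-2, -3), (-2, -4), (-2, -5), (-1, -5), (-1, -4)])
Fold: move[0]->D => DDDDLDDRU (positions: [(0, 0), (0, -1), (0, -2), (0, -3), (0, -4), (-1, -4), (-1, -5), (-1, -6), (0, -6), (0, -5)])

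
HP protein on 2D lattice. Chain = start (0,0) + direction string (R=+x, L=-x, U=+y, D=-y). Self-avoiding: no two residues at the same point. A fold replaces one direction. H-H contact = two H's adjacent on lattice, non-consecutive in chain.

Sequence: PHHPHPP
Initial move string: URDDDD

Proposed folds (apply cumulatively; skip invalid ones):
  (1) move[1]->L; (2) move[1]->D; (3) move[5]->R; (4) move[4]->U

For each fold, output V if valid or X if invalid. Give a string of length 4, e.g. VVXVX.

Answer: VXVX

Derivation:
Initial: URDDDD -> [(0, 0), (0, 1), (1, 1), (1, 0), (1, -1), (1, -2), (1, -3)]
Fold 1: move[1]->L => ULDDDD VALID
Fold 2: move[1]->D => UDDDDD INVALID (collision), skipped
Fold 3: move[5]->R => ULDDDR VALID
Fold 4: move[4]->U => ULDDUR INVALID (collision), skipped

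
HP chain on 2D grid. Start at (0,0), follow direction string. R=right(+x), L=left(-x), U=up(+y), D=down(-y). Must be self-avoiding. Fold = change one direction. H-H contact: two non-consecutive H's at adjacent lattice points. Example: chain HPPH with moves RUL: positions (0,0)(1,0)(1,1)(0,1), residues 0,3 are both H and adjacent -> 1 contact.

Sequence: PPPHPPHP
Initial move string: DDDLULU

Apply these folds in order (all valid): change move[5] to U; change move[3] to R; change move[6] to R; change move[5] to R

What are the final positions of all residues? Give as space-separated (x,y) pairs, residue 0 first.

Answer: (0,0) (0,-1) (0,-2) (0,-3) (1,-3) (1,-2) (2,-2) (3,-2)

Derivation:
Initial moves: DDDLULU
Fold: move[5]->U => DDDLUUU (positions: [(0, 0), (0, -1), (0, -2), (0, -3), (-1, -3), (-1, -2), (-1, -1), (-1, 0)])
Fold: move[3]->R => DDDRUUU (positions: [(0, 0), (0, -1), (0, -2), (0, -3), (1, -3), (1, -2), (1, -1), (1, 0)])
Fold: move[6]->R => DDDRUUR (positions: [(0, 0), (0, -1), (0, -2), (0, -3), (1, -3), (1, -2), (1, -1), (2, -1)])
Fold: move[5]->R => DDDRURR (positions: [(0, 0), (0, -1), (0, -2), (0, -3), (1, -3), (1, -2), (2, -2), (3, -2)])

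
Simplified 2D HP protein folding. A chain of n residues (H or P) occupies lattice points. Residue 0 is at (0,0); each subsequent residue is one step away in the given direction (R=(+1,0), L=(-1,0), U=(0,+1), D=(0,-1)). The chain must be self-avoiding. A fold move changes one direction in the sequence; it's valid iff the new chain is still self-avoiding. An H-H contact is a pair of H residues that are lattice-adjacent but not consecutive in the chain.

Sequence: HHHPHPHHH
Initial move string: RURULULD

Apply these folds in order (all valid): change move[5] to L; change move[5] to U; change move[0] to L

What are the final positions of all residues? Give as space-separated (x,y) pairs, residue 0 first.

Initial moves: RURULULD
Fold: move[5]->L => RURULLLD (positions: [(0, 0), (1, 0), (1, 1), (2, 1), (2, 2), (1, 2), (0, 2), (-1, 2), (-1, 1)])
Fold: move[5]->U => RURULULD (positions: [(0, 0), (1, 0), (1, 1), (2, 1), (2, 2), (1, 2), (1, 3), (0, 3), (0, 2)])
Fold: move[0]->L => LURULULD (positions: [(0, 0), (-1, 0), (-1, 1), (0, 1), (0, 2), (-1, 2), (-1, 3), (-2, 3), (-2, 2)])

Answer: (0,0) (-1,0) (-1,1) (0,1) (0,2) (-1,2) (-1,3) (-2,3) (-2,2)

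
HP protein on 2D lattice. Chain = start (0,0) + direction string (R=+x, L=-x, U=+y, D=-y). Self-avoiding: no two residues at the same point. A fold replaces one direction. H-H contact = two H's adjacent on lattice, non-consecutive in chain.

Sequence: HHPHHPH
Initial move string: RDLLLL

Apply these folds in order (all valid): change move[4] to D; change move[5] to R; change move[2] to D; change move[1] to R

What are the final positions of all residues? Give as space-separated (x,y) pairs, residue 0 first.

Answer: (0,0) (1,0) (2,0) (2,-1) (1,-1) (1,-2) (2,-2)

Derivation:
Initial moves: RDLLLL
Fold: move[4]->D => RDLLDL (positions: [(0, 0), (1, 0), (1, -1), (0, -1), (-1, -1), (-1, -2), (-2, -2)])
Fold: move[5]->R => RDLLDR (positions: [(0, 0), (1, 0), (1, -1), (0, -1), (-1, -1), (-1, -2), (0, -2)])
Fold: move[2]->D => RDDLDR (positions: [(0, 0), (1, 0), (1, -1), (1, -2), (0, -2), (0, -3), (1, -3)])
Fold: move[1]->R => RRDLDR (positions: [(0, 0), (1, 0), (2, 0), (2, -1), (1, -1), (1, -2), (2, -2)])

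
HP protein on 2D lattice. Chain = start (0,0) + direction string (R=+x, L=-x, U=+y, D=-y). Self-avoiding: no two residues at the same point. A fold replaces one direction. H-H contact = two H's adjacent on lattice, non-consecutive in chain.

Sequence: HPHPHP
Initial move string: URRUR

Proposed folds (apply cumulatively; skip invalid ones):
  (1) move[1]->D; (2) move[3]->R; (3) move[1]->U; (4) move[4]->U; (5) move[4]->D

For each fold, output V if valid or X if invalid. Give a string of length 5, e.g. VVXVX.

Initial: URRUR -> [(0, 0), (0, 1), (1, 1), (2, 1), (2, 2), (3, 2)]
Fold 1: move[1]->D => UDRUR INVALID (collision), skipped
Fold 2: move[3]->R => URRRR VALID
Fold 3: move[1]->U => UURRR VALID
Fold 4: move[4]->U => UURRU VALID
Fold 5: move[4]->D => UURRD VALID

Answer: XVVVV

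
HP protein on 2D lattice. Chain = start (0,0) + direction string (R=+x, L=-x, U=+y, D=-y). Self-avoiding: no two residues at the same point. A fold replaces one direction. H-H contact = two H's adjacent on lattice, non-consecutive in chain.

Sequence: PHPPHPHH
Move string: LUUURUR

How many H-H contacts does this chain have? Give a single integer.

Positions: [(0, 0), (-1, 0), (-1, 1), (-1, 2), (-1, 3), (0, 3), (0, 4), (1, 4)]
No H-H contacts found.

Answer: 0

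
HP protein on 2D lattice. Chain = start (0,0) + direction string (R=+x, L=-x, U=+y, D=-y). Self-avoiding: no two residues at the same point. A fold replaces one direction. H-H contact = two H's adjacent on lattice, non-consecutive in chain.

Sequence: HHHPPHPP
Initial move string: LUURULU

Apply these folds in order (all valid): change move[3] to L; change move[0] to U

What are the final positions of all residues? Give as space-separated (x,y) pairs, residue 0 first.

Initial moves: LUURULU
Fold: move[3]->L => LUULULU (positions: [(0, 0), (-1, 0), (-1, 1), (-1, 2), (-2, 2), (-2, 3), (-3, 3), (-3, 4)])
Fold: move[0]->U => UUULULU (positions: [(0, 0), (0, 1), (0, 2), (0, 3), (-1, 3), (-1, 4), (-2, 4), (-2, 5)])

Answer: (0,0) (0,1) (0,2) (0,3) (-1,3) (-1,4) (-2,4) (-2,5)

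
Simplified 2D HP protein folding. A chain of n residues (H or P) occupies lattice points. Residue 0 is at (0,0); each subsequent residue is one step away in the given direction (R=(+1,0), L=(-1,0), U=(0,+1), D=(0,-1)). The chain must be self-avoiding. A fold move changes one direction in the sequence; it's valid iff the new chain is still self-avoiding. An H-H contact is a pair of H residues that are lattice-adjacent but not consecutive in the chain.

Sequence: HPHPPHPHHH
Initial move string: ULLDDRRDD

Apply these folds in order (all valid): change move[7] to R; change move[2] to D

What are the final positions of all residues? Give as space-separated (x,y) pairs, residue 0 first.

Initial moves: ULLDDRRDD
Fold: move[7]->R => ULLDDRRRD (positions: [(0, 0), (0, 1), (-1, 1), (-2, 1), (-2, 0), (-2, -1), (-1, -1), (0, -1), (1, -1), (1, -2)])
Fold: move[2]->D => ULDDDRRRD (positions: [(0, 0), (0, 1), (-1, 1), (-1, 0), (-1, -1), (-1, -2), (0, -2), (1, -2), (2, -2), (2, -3)])

Answer: (0,0) (0,1) (-1,1) (-1,0) (-1,-1) (-1,-2) (0,-2) (1,-2) (2,-2) (2,-3)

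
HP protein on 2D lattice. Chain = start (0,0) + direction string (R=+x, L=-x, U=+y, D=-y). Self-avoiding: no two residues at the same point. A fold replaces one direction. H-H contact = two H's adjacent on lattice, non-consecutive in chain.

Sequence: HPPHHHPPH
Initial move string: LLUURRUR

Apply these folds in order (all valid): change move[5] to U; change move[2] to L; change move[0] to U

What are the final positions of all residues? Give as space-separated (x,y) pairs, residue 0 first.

Answer: (0,0) (0,1) (-1,1) (-2,1) (-2,2) (-1,2) (-1,3) (-1,4) (0,4)

Derivation:
Initial moves: LLUURRUR
Fold: move[5]->U => LLUURUUR (positions: [(0, 0), (-1, 0), (-2, 0), (-2, 1), (-2, 2), (-1, 2), (-1, 3), (-1, 4), (0, 4)])
Fold: move[2]->L => LLLURUUR (positions: [(0, 0), (-1, 0), (-2, 0), (-3, 0), (-3, 1), (-2, 1), (-2, 2), (-2, 3), (-1, 3)])
Fold: move[0]->U => ULLURUUR (positions: [(0, 0), (0, 1), (-1, 1), (-2, 1), (-2, 2), (-1, 2), (-1, 3), (-1, 4), (0, 4)])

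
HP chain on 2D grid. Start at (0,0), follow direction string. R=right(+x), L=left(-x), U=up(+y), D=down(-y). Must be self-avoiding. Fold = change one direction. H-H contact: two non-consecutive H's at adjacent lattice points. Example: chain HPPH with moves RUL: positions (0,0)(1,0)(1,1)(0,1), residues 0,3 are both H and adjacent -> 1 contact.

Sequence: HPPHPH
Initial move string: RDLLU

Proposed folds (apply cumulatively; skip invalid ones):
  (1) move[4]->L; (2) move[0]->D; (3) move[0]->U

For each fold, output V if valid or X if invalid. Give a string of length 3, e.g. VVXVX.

Answer: VVX

Derivation:
Initial: RDLLU -> [(0, 0), (1, 0), (1, -1), (0, -1), (-1, -1), (-1, 0)]
Fold 1: move[4]->L => RDLLL VALID
Fold 2: move[0]->D => DDLLL VALID
Fold 3: move[0]->U => UDLLL INVALID (collision), skipped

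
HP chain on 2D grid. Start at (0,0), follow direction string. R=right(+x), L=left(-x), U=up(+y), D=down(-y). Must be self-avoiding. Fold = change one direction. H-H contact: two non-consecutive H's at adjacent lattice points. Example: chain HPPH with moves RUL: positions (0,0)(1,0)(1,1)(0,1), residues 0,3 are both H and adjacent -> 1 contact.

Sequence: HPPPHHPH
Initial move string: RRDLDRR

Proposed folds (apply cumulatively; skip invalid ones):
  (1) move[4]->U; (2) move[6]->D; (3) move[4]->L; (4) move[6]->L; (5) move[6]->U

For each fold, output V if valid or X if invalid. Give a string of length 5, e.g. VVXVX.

Initial: RRDLDRR -> [(0, 0), (1, 0), (2, 0), (2, -1), (1, -1), (1, -2), (2, -2), (3, -2)]
Fold 1: move[4]->U => RRDLURR INVALID (collision), skipped
Fold 2: move[6]->D => RRDLDRD VALID
Fold 3: move[4]->L => RRDLLRD INVALID (collision), skipped
Fold 4: move[6]->L => RRDLDRL INVALID (collision), skipped
Fold 5: move[6]->U => RRDLDRU INVALID (collision), skipped

Answer: XVXXX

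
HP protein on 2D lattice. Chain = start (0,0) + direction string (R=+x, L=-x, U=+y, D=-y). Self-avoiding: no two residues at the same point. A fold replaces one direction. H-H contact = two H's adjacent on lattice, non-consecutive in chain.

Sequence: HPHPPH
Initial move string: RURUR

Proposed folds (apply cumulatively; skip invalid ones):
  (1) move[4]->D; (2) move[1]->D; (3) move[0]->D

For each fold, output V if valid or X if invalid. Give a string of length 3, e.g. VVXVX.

Initial: RURUR -> [(0, 0), (1, 0), (1, 1), (2, 1), (2, 2), (3, 2)]
Fold 1: move[4]->D => RURUD INVALID (collision), skipped
Fold 2: move[1]->D => RDRUR VALID
Fold 3: move[0]->D => DDRUR VALID

Answer: XVV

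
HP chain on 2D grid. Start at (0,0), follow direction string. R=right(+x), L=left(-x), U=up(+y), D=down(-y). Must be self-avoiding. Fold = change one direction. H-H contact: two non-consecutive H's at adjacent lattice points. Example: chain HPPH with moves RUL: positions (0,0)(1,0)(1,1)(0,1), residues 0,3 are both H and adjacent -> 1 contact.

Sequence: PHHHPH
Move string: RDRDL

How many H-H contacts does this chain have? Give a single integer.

Answer: 1

Derivation:
Positions: [(0, 0), (1, 0), (1, -1), (2, -1), (2, -2), (1, -2)]
H-H contact: residue 2 @(1,-1) - residue 5 @(1, -2)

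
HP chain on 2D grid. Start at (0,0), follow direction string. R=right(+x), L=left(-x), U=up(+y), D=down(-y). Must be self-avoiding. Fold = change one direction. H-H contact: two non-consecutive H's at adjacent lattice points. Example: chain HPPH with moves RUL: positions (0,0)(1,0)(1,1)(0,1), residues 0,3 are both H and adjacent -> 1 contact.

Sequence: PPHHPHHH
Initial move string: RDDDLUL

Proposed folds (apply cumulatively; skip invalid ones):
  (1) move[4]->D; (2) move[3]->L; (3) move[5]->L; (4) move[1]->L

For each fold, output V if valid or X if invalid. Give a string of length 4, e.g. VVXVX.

Initial: RDDDLUL -> [(0, 0), (1, 0), (1, -1), (1, -2), (1, -3), (0, -3), (0, -2), (-1, -2)]
Fold 1: move[4]->D => RDDDDUL INVALID (collision), skipped
Fold 2: move[3]->L => RDDLLUL VALID
Fold 3: move[5]->L => RDDLLLL VALID
Fold 4: move[1]->L => RLDLLLL INVALID (collision), skipped

Answer: XVVX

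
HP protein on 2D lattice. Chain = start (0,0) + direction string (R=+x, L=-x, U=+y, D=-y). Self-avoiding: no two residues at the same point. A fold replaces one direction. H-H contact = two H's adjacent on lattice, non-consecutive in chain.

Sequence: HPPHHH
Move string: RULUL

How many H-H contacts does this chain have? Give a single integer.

Answer: 1

Derivation:
Positions: [(0, 0), (1, 0), (1, 1), (0, 1), (0, 2), (-1, 2)]
H-H contact: residue 0 @(0,0) - residue 3 @(0, 1)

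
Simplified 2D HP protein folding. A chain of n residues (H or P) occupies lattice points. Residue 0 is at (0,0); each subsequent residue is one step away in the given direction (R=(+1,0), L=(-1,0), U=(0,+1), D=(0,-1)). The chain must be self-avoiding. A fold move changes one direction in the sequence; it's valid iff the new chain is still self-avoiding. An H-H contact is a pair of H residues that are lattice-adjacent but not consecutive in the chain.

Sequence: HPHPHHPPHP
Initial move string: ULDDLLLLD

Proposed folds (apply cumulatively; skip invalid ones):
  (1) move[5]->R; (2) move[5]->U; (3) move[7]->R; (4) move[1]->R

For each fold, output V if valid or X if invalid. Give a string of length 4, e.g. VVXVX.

Answer: XVXX

Derivation:
Initial: ULDDLLLLD -> [(0, 0), (0, 1), (-1, 1), (-1, 0), (-1, -1), (-2, -1), (-3, -1), (-4, -1), (-5, -1), (-5, -2)]
Fold 1: move[5]->R => ULDDLRLLD INVALID (collision), skipped
Fold 2: move[5]->U => ULDDLULLD VALID
Fold 3: move[7]->R => ULDDLULRD INVALID (collision), skipped
Fold 4: move[1]->R => URDDLULLD INVALID (collision), skipped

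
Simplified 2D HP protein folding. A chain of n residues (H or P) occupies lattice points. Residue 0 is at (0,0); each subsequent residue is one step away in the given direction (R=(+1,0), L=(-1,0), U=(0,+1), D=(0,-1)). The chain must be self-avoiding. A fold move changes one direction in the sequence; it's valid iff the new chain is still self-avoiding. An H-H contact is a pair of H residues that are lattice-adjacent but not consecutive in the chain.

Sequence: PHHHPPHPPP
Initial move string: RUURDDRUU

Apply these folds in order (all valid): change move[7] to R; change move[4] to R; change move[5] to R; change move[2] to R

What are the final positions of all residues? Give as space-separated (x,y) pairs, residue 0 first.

Answer: (0,0) (1,0) (1,1) (2,1) (3,1) (4,1) (5,1) (6,1) (7,1) (7,2)

Derivation:
Initial moves: RUURDDRUU
Fold: move[7]->R => RUURDDRRU (positions: [(0, 0), (1, 0), (1, 1), (1, 2), (2, 2), (2, 1), (2, 0), (3, 0), (4, 0), (4, 1)])
Fold: move[4]->R => RUURRDRRU (positions: [(0, 0), (1, 0), (1, 1), (1, 2), (2, 2), (3, 2), (3, 1), (4, 1), (5, 1), (5, 2)])
Fold: move[5]->R => RUURRRRRU (positions: [(0, 0), (1, 0), (1, 1), (1, 2), (2, 2), (3, 2), (4, 2), (5, 2), (6, 2), (6, 3)])
Fold: move[2]->R => RURRRRRRU (positions: [(0, 0), (1, 0), (1, 1), (2, 1), (3, 1), (4, 1), (5, 1), (6, 1), (7, 1), (7, 2)])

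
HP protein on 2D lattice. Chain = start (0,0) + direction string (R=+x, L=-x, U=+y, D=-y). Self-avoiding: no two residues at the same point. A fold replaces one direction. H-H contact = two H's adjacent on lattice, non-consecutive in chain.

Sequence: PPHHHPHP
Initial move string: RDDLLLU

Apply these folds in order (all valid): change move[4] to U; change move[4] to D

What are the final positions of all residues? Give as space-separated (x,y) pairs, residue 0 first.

Answer: (0,0) (1,0) (1,-1) (1,-2) (0,-2) (0,-3) (-1,-3) (-1,-2)

Derivation:
Initial moves: RDDLLLU
Fold: move[4]->U => RDDLULU (positions: [(0, 0), (1, 0), (1, -1), (1, -2), (0, -2), (0, -1), (-1, -1), (-1, 0)])
Fold: move[4]->D => RDDLDLU (positions: [(0, 0), (1, 0), (1, -1), (1, -2), (0, -2), (0, -3), (-1, -3), (-1, -2)])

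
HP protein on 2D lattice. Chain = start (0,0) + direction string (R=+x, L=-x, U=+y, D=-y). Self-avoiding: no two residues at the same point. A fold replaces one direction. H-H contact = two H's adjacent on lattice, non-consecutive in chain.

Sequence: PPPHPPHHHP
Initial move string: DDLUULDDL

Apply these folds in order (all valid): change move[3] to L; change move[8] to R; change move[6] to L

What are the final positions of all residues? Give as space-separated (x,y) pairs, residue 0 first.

Answer: (0,0) (0,-1) (0,-2) (-1,-2) (-2,-2) (-2,-1) (-3,-1) (-4,-1) (-4,-2) (-3,-2)

Derivation:
Initial moves: DDLUULDDL
Fold: move[3]->L => DDLLULDDL (positions: [(0, 0), (0, -1), (0, -2), (-1, -2), (-2, -2), (-2, -1), (-3, -1), (-3, -2), (-3, -3), (-4, -3)])
Fold: move[8]->R => DDLLULDDR (positions: [(0, 0), (0, -1), (0, -2), (-1, -2), (-2, -2), (-2, -1), (-3, -1), (-3, -2), (-3, -3), (-2, -3)])
Fold: move[6]->L => DDLLULLDR (positions: [(0, 0), (0, -1), (0, -2), (-1, -2), (-2, -2), (-2, -1), (-3, -1), (-4, -1), (-4, -2), (-3, -2)])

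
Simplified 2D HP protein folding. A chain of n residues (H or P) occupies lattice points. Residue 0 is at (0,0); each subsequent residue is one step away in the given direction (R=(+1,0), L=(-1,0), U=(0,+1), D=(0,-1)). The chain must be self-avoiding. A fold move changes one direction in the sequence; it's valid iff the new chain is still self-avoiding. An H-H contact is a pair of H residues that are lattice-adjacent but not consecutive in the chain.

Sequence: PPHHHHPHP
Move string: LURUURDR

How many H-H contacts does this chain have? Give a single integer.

Answer: 1

Derivation:
Positions: [(0, 0), (-1, 0), (-1, 1), (0, 1), (0, 2), (0, 3), (1, 3), (1, 2), (2, 2)]
H-H contact: residue 4 @(0,2) - residue 7 @(1, 2)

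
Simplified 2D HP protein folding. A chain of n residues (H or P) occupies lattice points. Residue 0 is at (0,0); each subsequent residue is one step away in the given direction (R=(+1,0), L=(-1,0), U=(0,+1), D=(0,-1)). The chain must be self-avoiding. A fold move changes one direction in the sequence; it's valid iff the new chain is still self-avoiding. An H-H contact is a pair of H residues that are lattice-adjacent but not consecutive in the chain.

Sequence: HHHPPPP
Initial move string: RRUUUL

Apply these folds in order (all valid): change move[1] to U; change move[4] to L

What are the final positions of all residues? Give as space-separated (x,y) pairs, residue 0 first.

Initial moves: RRUUUL
Fold: move[1]->U => RUUUUL (positions: [(0, 0), (1, 0), (1, 1), (1, 2), (1, 3), (1, 4), (0, 4)])
Fold: move[4]->L => RUUULL (positions: [(0, 0), (1, 0), (1, 1), (1, 2), (1, 3), (0, 3), (-1, 3)])

Answer: (0,0) (1,0) (1,1) (1,2) (1,3) (0,3) (-1,3)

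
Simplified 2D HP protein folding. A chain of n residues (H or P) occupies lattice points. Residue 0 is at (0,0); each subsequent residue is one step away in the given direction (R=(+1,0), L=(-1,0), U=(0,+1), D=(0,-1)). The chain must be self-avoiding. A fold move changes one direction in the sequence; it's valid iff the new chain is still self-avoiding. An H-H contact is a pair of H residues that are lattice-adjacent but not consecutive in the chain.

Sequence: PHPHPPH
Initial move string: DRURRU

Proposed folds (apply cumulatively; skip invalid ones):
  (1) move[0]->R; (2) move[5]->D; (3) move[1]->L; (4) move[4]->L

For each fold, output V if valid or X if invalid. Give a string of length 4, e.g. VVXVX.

Answer: VVXX

Derivation:
Initial: DRURRU -> [(0, 0), (0, -1), (1, -1), (1, 0), (2, 0), (3, 0), (3, 1)]
Fold 1: move[0]->R => RRURRU VALID
Fold 2: move[5]->D => RRURRD VALID
Fold 3: move[1]->L => RLURRD INVALID (collision), skipped
Fold 4: move[4]->L => RRURLD INVALID (collision), skipped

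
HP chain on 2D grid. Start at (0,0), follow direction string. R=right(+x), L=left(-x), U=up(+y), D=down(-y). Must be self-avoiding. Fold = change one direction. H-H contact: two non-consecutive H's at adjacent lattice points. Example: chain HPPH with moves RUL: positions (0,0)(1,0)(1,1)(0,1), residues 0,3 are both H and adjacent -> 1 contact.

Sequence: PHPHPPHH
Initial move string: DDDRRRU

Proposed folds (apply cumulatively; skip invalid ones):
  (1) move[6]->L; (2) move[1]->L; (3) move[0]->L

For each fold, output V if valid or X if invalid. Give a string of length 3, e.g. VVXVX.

Answer: XVV

Derivation:
Initial: DDDRRRU -> [(0, 0), (0, -1), (0, -2), (0, -3), (1, -3), (2, -3), (3, -3), (3, -2)]
Fold 1: move[6]->L => DDDRRRL INVALID (collision), skipped
Fold 2: move[1]->L => DLDRRRU VALID
Fold 3: move[0]->L => LLDRRRU VALID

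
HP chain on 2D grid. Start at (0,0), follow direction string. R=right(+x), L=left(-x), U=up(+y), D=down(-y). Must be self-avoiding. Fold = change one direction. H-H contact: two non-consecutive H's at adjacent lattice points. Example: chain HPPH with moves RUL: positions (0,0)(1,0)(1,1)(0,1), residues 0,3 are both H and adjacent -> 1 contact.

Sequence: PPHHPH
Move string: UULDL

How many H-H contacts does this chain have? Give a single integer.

Answer: 0

Derivation:
Positions: [(0, 0), (0, 1), (0, 2), (-1, 2), (-1, 1), (-2, 1)]
No H-H contacts found.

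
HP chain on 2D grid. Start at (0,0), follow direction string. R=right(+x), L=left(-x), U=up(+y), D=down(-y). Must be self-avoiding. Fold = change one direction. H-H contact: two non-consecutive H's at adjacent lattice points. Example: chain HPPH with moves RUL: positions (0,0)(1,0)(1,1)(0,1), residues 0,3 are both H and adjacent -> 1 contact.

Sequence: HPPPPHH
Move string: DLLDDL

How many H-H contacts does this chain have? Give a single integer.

Positions: [(0, 0), (0, -1), (-1, -1), (-2, -1), (-2, -2), (-2, -3), (-3, -3)]
No H-H contacts found.

Answer: 0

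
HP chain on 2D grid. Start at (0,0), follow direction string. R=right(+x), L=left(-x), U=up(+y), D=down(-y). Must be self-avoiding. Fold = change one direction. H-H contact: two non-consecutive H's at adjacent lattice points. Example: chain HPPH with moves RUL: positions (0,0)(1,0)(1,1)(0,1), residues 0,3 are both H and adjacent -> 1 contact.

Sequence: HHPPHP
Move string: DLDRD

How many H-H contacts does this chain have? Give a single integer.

Positions: [(0, 0), (0, -1), (-1, -1), (-1, -2), (0, -2), (0, -3)]
H-H contact: residue 1 @(0,-1) - residue 4 @(0, -2)

Answer: 1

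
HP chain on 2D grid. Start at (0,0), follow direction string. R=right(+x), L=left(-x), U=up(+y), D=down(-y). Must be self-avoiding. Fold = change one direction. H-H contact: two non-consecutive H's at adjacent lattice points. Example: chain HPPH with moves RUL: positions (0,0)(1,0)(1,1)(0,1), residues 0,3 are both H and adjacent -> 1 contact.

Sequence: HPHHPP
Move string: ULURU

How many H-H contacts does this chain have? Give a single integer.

Positions: [(0, 0), (0, 1), (-1, 1), (-1, 2), (0, 2), (0, 3)]
No H-H contacts found.

Answer: 0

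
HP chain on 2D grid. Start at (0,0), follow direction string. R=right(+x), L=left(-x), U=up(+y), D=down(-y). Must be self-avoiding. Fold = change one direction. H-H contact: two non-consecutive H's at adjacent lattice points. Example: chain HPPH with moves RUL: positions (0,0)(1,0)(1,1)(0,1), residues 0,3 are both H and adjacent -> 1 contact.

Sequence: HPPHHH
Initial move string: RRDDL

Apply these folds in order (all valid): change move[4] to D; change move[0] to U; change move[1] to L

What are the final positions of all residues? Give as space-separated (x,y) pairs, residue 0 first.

Answer: (0,0) (0,1) (-1,1) (-1,0) (-1,-1) (-1,-2)

Derivation:
Initial moves: RRDDL
Fold: move[4]->D => RRDDD (positions: [(0, 0), (1, 0), (2, 0), (2, -1), (2, -2), (2, -3)])
Fold: move[0]->U => URDDD (positions: [(0, 0), (0, 1), (1, 1), (1, 0), (1, -1), (1, -2)])
Fold: move[1]->L => ULDDD (positions: [(0, 0), (0, 1), (-1, 1), (-1, 0), (-1, -1), (-1, -2)])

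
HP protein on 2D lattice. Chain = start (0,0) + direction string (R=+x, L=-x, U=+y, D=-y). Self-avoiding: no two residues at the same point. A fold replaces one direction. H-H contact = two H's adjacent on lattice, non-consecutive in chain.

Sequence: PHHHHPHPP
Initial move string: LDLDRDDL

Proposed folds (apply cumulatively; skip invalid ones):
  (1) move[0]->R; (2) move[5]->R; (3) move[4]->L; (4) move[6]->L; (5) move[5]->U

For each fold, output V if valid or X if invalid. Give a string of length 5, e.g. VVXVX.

Answer: VVXXX

Derivation:
Initial: LDLDRDDL -> [(0, 0), (-1, 0), (-1, -1), (-2, -1), (-2, -2), (-1, -2), (-1, -3), (-1, -4), (-2, -4)]
Fold 1: move[0]->R => RDLDRDDL VALID
Fold 2: move[5]->R => RDLDRRDL VALID
Fold 3: move[4]->L => RDLDLRDL INVALID (collision), skipped
Fold 4: move[6]->L => RDLDRRLL INVALID (collision), skipped
Fold 5: move[5]->U => RDLDRUDL INVALID (collision), skipped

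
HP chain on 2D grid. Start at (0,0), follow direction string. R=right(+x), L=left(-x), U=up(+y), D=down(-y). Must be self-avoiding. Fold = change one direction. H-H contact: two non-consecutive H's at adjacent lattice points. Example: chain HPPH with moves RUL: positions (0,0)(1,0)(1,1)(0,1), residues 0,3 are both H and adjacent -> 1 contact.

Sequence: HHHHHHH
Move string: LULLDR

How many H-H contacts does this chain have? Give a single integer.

Answer: 2

Derivation:
Positions: [(0, 0), (-1, 0), (-1, 1), (-2, 1), (-3, 1), (-3, 0), (-2, 0)]
H-H contact: residue 1 @(-1,0) - residue 6 @(-2, 0)
H-H contact: residue 3 @(-2,1) - residue 6 @(-2, 0)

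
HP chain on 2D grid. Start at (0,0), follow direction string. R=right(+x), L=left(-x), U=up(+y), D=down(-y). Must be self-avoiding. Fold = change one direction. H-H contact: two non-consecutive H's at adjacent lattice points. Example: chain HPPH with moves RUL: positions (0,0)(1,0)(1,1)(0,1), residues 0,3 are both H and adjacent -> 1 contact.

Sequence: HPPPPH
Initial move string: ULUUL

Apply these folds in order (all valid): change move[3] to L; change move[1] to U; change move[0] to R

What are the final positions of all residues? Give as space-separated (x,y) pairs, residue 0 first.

Initial moves: ULUUL
Fold: move[3]->L => ULULL (positions: [(0, 0), (0, 1), (-1, 1), (-1, 2), (-2, 2), (-3, 2)])
Fold: move[1]->U => UUULL (positions: [(0, 0), (0, 1), (0, 2), (0, 3), (-1, 3), (-2, 3)])
Fold: move[0]->R => RUULL (positions: [(0, 0), (1, 0), (1, 1), (1, 2), (0, 2), (-1, 2)])

Answer: (0,0) (1,0) (1,1) (1,2) (0,2) (-1,2)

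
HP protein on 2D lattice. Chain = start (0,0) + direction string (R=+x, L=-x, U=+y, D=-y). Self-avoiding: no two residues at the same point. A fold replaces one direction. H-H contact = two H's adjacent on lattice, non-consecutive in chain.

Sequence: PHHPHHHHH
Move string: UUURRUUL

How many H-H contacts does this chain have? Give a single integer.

Answer: 0

Derivation:
Positions: [(0, 0), (0, 1), (0, 2), (0, 3), (1, 3), (2, 3), (2, 4), (2, 5), (1, 5)]
No H-H contacts found.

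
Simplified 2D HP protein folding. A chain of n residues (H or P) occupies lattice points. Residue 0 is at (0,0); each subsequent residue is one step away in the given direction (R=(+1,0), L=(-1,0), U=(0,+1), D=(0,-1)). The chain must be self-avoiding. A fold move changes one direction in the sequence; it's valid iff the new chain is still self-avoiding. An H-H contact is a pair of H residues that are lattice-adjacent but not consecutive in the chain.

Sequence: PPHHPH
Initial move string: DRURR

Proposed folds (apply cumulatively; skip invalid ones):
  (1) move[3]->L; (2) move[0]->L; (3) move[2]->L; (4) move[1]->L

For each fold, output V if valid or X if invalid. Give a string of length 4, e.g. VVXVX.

Initial: DRURR -> [(0, 0), (0, -1), (1, -1), (1, 0), (2, 0), (3, 0)]
Fold 1: move[3]->L => DRULR INVALID (collision), skipped
Fold 2: move[0]->L => LRURR INVALID (collision), skipped
Fold 3: move[2]->L => DRLRR INVALID (collision), skipped
Fold 4: move[1]->L => DLURR INVALID (collision), skipped

Answer: XXXX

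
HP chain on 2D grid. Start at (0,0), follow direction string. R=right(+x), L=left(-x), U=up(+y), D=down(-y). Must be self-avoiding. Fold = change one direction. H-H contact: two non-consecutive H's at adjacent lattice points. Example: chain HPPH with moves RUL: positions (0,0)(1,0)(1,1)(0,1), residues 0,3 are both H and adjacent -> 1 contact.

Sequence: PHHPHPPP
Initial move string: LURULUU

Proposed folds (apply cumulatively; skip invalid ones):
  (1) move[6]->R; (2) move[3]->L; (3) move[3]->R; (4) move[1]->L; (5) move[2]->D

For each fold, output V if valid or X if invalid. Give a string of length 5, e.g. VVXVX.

Answer: VXXXX

Derivation:
Initial: LURULUU -> [(0, 0), (-1, 0), (-1, 1), (0, 1), (0, 2), (-1, 2), (-1, 3), (-1, 4)]
Fold 1: move[6]->R => LURULUR VALID
Fold 2: move[3]->L => LURLLUR INVALID (collision), skipped
Fold 3: move[3]->R => LURRLUR INVALID (collision), skipped
Fold 4: move[1]->L => LLRULUR INVALID (collision), skipped
Fold 5: move[2]->D => LUDULUR INVALID (collision), skipped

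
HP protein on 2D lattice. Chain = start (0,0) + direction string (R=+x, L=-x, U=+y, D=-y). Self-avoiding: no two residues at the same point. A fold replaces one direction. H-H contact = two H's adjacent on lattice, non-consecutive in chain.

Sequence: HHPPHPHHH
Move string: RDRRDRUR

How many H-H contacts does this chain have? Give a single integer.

Answer: 1

Derivation:
Positions: [(0, 0), (1, 0), (1, -1), (2, -1), (3, -1), (3, -2), (4, -2), (4, -1), (5, -1)]
H-H contact: residue 4 @(3,-1) - residue 7 @(4, -1)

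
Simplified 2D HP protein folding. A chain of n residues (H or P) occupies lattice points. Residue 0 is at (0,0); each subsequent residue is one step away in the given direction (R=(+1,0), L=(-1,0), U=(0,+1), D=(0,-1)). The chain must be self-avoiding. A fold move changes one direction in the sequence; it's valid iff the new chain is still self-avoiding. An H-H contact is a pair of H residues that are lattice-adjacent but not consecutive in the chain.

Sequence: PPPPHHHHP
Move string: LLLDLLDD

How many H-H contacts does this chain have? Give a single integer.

Answer: 0

Derivation:
Positions: [(0, 0), (-1, 0), (-2, 0), (-3, 0), (-3, -1), (-4, -1), (-5, -1), (-5, -2), (-5, -3)]
No H-H contacts found.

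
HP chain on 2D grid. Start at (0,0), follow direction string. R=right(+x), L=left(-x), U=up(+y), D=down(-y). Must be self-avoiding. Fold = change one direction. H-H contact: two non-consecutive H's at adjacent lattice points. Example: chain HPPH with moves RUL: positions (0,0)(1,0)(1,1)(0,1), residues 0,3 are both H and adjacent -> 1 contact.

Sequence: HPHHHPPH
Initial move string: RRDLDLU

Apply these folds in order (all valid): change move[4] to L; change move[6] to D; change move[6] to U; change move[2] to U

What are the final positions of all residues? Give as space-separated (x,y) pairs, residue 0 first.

Answer: (0,0) (1,0) (2,0) (2,1) (1,1) (0,1) (-1,1) (-1,2)

Derivation:
Initial moves: RRDLDLU
Fold: move[4]->L => RRDLLLU (positions: [(0, 0), (1, 0), (2, 0), (2, -1), (1, -1), (0, -1), (-1, -1), (-1, 0)])
Fold: move[6]->D => RRDLLLD (positions: [(0, 0), (1, 0), (2, 0), (2, -1), (1, -1), (0, -1), (-1, -1), (-1, -2)])
Fold: move[6]->U => RRDLLLU (positions: [(0, 0), (1, 0), (2, 0), (2, -1), (1, -1), (0, -1), (-1, -1), (-1, 0)])
Fold: move[2]->U => RRULLLU (positions: [(0, 0), (1, 0), (2, 0), (2, 1), (1, 1), (0, 1), (-1, 1), (-1, 2)])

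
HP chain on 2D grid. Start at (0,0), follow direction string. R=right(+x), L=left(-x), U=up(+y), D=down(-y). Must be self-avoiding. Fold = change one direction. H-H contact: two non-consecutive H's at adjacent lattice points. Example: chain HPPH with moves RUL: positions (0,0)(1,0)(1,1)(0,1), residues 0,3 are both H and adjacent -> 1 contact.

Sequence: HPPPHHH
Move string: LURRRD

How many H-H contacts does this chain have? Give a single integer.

Positions: [(0, 0), (-1, 0), (-1, 1), (0, 1), (1, 1), (2, 1), (2, 0)]
No H-H contacts found.

Answer: 0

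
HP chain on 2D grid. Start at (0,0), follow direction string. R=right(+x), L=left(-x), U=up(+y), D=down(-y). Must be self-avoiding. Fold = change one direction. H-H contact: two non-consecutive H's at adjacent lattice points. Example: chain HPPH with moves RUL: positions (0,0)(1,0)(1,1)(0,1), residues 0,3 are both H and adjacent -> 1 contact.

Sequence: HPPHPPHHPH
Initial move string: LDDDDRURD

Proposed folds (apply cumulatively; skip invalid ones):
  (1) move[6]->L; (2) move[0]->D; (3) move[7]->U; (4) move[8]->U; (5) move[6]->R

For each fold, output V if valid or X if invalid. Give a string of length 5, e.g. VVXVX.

Initial: LDDDDRURD -> [(0, 0), (-1, 0), (-1, -1), (-1, -2), (-1, -3), (-1, -4), (0, -4), (0, -3), (1, -3), (1, -4)]
Fold 1: move[6]->L => LDDDDRLRD INVALID (collision), skipped
Fold 2: move[0]->D => DDDDDRURD VALID
Fold 3: move[7]->U => DDDDDRUUD INVALID (collision), skipped
Fold 4: move[8]->U => DDDDDRURU VALID
Fold 5: move[6]->R => DDDDDRRRU VALID

Answer: XVXVV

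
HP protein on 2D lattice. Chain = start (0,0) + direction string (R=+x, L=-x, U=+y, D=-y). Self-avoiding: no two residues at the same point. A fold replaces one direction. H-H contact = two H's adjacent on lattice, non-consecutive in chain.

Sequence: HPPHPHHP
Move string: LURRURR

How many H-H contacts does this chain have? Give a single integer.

Answer: 1

Derivation:
Positions: [(0, 0), (-1, 0), (-1, 1), (0, 1), (1, 1), (1, 2), (2, 2), (3, 2)]
H-H contact: residue 0 @(0,0) - residue 3 @(0, 1)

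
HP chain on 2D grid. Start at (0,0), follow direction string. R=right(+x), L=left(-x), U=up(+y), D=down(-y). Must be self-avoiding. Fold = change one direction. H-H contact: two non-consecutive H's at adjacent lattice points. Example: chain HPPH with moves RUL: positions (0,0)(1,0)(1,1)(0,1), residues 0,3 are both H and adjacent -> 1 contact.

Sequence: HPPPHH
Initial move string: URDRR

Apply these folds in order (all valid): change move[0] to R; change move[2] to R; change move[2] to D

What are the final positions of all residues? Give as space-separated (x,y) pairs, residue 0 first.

Initial moves: URDRR
Fold: move[0]->R => RRDRR (positions: [(0, 0), (1, 0), (2, 0), (2, -1), (3, -1), (4, -1)])
Fold: move[2]->R => RRRRR (positions: [(0, 0), (1, 0), (2, 0), (3, 0), (4, 0), (5, 0)])
Fold: move[2]->D => RRDRR (positions: [(0, 0), (1, 0), (2, 0), (2, -1), (3, -1), (4, -1)])

Answer: (0,0) (1,0) (2,0) (2,-1) (3,-1) (4,-1)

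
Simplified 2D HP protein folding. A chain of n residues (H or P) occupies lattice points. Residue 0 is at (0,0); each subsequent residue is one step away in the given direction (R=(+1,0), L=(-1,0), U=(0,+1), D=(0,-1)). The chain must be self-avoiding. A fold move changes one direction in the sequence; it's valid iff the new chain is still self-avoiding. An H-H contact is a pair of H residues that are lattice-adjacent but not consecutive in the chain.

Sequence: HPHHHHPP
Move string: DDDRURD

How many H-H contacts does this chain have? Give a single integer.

Answer: 1

Derivation:
Positions: [(0, 0), (0, -1), (0, -2), (0, -3), (1, -3), (1, -2), (2, -2), (2, -3)]
H-H contact: residue 2 @(0,-2) - residue 5 @(1, -2)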